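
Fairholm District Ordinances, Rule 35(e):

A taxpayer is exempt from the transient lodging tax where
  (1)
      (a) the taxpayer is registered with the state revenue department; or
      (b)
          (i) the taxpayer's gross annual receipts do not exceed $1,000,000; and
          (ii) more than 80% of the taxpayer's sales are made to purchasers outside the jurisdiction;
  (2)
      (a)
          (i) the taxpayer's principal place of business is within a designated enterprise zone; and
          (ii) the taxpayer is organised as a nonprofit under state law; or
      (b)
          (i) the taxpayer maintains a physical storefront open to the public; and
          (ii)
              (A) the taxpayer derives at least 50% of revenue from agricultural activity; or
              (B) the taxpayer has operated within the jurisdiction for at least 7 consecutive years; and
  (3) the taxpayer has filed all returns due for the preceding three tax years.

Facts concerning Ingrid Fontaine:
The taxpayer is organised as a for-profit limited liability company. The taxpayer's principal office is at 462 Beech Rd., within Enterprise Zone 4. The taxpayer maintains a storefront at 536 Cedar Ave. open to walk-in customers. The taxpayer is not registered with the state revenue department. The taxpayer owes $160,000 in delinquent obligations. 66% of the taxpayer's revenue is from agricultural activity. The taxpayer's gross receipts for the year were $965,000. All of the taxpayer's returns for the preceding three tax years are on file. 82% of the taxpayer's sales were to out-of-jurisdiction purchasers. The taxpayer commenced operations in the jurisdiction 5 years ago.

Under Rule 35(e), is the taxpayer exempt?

(a) state-registered — fails.
(i) receipts ≤ $1,000,000 — met.
(ii) >80% out-of-jur. sales — met.
(b) = T AND T = true.
So (1) is satisfied (F OR T).
(i) in enterprise zone — holds.
(ii) nonprofit — not satisfied.
So (a) is not satisfied (T AND F).
(i) has storefront — met.
(A) ≥50% agricultural — met.
(B) ≥ 7 yrs in jurisdiction — not satisfied.
(ii) = T OR F = true.
(b): T AND T → true.
(2) = F OR T = true.
(3) returns current — holds.
Overall = T AND T AND T = true.

Yes — exempt.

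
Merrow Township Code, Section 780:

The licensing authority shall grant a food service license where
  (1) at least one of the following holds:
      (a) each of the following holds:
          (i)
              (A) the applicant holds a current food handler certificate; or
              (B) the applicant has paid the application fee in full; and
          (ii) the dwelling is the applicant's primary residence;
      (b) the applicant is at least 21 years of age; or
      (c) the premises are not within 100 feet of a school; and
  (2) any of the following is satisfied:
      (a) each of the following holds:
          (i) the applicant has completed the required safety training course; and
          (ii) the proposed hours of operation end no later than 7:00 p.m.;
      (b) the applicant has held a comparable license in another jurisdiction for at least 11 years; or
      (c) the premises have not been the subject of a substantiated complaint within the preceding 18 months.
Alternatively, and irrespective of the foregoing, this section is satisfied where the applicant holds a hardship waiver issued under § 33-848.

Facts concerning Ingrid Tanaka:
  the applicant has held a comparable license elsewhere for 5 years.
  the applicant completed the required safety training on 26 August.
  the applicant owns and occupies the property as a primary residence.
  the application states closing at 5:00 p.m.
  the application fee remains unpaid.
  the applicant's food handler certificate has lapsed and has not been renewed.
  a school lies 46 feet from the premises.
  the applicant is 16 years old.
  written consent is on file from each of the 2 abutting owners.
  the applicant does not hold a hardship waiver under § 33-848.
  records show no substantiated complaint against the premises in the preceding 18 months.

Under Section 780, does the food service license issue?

No — denied.

(A) food handler cert. — not met.
(B) fee paid — not satisfied.
So (i) is not satisfied (F OR F).
(ii) primary residence — holds.
So (a) is not satisfied (F AND T).
(b) age ≥ 21 — fails.
(c) ≥100 ft from school — not satisfied.
So (1) is not satisfied (F OR F OR F).
(i) safety training — met.
(ii) closes by 7 p.m. — satisfied.
(a): T AND T → true.
(b) prior license ≥ 11 yr — not met.
(c) no complaint in 18 mo. — satisfied.
(2) = T OR F OR T = true.
So Overall is not satisfied (F AND T).
Exception (hardship waiver) — not satisfied.
Result: main false OR exception false → false.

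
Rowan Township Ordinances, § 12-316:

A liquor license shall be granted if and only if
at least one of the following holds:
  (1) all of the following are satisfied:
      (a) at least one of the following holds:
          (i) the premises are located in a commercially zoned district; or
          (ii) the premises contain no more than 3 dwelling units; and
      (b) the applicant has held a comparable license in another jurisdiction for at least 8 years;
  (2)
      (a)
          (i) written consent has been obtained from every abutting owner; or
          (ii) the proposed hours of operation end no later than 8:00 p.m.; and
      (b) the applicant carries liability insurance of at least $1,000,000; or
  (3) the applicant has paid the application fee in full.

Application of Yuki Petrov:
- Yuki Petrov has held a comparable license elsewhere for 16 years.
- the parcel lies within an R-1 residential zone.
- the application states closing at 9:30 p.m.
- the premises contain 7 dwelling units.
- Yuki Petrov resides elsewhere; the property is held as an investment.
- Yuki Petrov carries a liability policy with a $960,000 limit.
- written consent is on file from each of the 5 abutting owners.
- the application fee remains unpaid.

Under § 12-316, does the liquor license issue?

No — denied.

(i) commercially zoned — not met.
(ii) ≤ 3 units — fails.
(a) = F OR F = false.
(b) prior license ≥ 8 yr — met.
(1): F AND T → false.
(i) all abutters consent — satisfied.
(ii) closes by 8 p.m. — fails.
(a) = T OR F = true.
(b) insurance ≥ $1,000,000 — not satisfied.
(2) = T AND F = false.
(3) fee paid — fails.
Overall = F OR F OR F = false.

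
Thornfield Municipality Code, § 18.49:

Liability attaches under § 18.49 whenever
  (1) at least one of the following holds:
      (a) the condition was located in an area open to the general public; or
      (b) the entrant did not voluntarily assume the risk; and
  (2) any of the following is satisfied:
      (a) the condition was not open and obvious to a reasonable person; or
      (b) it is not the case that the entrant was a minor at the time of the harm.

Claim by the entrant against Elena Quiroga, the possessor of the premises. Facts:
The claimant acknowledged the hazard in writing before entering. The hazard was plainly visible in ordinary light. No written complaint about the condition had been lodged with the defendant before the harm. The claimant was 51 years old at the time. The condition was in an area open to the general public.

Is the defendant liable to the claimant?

Yes — liable.

(a) public area — satisfied.
(b) no assumed risk — not met.
(1) = T OR F = true.
(a) not open/obvious — not satisfied.
(b) not (entrant a minor) — satisfied.
(2) = F OR T = true.
So Overall is satisfied (T AND T).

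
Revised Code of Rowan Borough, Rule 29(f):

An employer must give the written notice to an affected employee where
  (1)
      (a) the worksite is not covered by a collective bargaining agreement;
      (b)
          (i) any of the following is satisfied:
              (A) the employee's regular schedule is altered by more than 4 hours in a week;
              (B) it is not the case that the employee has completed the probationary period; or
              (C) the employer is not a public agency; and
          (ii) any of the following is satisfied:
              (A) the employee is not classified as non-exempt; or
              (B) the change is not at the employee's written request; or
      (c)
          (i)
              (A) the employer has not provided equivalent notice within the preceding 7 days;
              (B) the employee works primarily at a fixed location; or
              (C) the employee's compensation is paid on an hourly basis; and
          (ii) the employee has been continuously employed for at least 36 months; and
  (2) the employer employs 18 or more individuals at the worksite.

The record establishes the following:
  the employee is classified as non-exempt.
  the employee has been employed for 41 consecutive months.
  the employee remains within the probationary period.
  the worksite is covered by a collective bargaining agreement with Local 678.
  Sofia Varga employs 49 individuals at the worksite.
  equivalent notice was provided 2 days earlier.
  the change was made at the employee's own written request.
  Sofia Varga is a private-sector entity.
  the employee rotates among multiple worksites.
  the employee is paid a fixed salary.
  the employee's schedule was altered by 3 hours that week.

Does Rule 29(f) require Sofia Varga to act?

No — not required.

(a) no CBA — not met.
(A) schedule shift > 4h — not met.
(B) not (past probation) — satisfied.
(C) not (public agency) — met.
So (i) is satisfied (F OR T OR T).
(A) not (non-exempt) — not met.
(B) not employee-requested — not met.
(ii) = F OR F = false.
(b) = T AND F = false.
(A) no recent notice — not satisfied.
(B) fixed location — not satisfied.
(C) hourly-paid — not satisfied.
(i): F OR F OR F → false.
(ii) tenure ≥ 36 mo. — met.
(c) = F AND T = false.
(1): F OR F OR F → false.
(2) ≥ 18 at site — satisfied.
So Overall is not satisfied (F AND T).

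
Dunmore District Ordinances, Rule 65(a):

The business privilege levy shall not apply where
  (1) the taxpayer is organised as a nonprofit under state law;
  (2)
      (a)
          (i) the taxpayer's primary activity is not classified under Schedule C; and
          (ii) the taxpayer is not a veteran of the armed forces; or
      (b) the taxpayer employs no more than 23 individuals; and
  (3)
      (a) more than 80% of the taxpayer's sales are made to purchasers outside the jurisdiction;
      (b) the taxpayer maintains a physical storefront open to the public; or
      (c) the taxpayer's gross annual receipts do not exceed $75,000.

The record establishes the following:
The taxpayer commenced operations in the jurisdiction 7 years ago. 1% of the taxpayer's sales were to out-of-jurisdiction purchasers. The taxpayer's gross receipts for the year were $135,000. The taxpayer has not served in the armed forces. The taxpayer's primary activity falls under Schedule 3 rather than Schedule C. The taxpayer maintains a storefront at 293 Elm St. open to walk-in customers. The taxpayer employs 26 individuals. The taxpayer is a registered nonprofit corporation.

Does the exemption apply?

Yes — exempt.

(1) nonprofit — met.
(i) not (Schedule C activity) — satisfied.
(ii) not (veteran) — met.
(a): T AND T → true.
(b) ≤ 23 employees — not met.
(2) = T OR F = true.
(a) >80% out-of-jur. sales — not satisfied.
(b) has storefront — satisfied.
(c) receipts ≤ $75,000 — fails.
So (3) is satisfied (F OR T OR F).
Overall: T AND T AND T → true.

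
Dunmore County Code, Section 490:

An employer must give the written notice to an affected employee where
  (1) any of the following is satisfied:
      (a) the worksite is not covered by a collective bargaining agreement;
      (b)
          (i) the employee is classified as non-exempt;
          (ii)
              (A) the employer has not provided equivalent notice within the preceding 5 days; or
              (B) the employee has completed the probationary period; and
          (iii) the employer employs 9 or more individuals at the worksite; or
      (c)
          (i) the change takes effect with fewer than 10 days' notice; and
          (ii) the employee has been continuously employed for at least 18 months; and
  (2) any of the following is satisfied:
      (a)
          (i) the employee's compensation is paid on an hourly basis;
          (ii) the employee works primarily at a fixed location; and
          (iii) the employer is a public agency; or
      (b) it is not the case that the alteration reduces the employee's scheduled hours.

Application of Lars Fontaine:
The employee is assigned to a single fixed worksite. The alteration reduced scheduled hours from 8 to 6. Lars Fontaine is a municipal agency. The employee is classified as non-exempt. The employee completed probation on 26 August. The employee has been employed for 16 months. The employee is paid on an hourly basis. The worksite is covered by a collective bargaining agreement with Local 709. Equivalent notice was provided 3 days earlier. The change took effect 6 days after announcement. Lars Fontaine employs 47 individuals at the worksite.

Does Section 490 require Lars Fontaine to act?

Yes — required.

(a) no CBA — not met.
(i) non-exempt — holds.
(A) no recent notice — not met.
(B) past probation — met.
(ii): F OR T → true.
(iii) ≥ 9 at site — met.
(b): T AND T AND T → true.
(i) < 10 days' notice — satisfied.
(ii) tenure ≥ 18 mo. — not met.
So (c) is not satisfied (T AND F).
(1): F OR T OR F → true.
(i) hourly-paid — satisfied.
(ii) fixed location — met.
(iii) public agency — satisfied.
(a) = T AND T AND T = true.
(b) not (hours reduced) — fails.
So (2) is satisfied (T OR F).
So Overall is satisfied (T AND T).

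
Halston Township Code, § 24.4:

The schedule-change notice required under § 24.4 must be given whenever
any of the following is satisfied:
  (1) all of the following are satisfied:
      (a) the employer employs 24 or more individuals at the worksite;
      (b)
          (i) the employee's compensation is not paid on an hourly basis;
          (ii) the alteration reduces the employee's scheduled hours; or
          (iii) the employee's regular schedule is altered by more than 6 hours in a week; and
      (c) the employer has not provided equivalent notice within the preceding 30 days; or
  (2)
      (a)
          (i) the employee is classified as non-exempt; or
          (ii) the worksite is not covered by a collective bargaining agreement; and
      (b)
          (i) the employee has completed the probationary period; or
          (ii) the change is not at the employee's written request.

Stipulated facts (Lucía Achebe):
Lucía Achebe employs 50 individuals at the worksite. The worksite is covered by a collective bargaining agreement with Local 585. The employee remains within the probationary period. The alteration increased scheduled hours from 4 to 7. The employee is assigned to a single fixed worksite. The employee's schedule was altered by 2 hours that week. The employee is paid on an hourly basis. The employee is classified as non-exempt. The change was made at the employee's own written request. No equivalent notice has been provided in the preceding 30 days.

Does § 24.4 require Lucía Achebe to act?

No — not required.

(a) ≥ 24 at site — holds.
(i) not (hourly-paid) — fails.
(ii) hours reduced — fails.
(iii) schedule shift > 6h — fails.
(b) = F OR F OR F = false.
(c) no recent notice — satisfied.
(1): T AND F AND T → false.
(i) non-exempt — satisfied.
(ii) no CBA — not met.
(a): T OR F → true.
(i) past probation — fails.
(ii) not employee-requested — fails.
(b) = F OR F = false.
So (2) is not satisfied (T AND F).
Overall: F OR F → false.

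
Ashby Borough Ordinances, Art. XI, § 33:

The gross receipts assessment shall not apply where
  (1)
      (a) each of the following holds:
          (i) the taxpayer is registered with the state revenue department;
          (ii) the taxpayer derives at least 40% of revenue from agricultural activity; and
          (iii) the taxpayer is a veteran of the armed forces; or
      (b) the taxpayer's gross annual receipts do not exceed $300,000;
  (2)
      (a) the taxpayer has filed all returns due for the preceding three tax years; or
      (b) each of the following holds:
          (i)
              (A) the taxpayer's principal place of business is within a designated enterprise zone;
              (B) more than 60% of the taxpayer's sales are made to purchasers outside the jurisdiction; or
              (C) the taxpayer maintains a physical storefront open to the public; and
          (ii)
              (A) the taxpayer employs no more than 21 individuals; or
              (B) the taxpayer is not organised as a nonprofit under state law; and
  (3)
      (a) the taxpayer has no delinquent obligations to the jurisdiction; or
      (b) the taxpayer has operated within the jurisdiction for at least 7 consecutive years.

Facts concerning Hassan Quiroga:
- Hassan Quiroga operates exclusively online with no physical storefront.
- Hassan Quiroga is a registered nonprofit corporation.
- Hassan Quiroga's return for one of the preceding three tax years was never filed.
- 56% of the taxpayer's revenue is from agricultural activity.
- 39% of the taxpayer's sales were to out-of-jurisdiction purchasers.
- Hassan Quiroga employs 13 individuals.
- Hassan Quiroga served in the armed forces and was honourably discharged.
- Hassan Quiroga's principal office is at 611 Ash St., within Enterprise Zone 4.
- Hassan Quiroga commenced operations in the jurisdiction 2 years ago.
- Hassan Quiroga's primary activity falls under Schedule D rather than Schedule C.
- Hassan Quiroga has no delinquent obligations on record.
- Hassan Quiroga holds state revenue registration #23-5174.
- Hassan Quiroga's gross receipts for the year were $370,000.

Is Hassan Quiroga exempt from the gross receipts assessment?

(i) state-registered — holds.
(ii) ≥40% agricultural — met.
(iii) veteran — satisfied.
(a): T AND T AND T → true.
(b) receipts ≤ $300,000 — fails.
So (1) is satisfied (T OR F).
(a) returns current — fails.
(A) in enterprise zone — holds.
(B) >60% out-of-jur. sales — fails.
(C) has storefront — fails.
So (i) is satisfied (T OR F OR F).
(A) ≤ 21 employees — holds.
(B) not (nonprofit) — fails.
(ii): T OR F → true.
So (b) is satisfied (T AND T).
(2): F OR T → true.
(a) no delinquency — met.
(b) ≥ 7 yrs in jurisdiction — not met.
So (3) is satisfied (T OR F).
So Overall is satisfied (T AND T AND T).

Yes — exempt.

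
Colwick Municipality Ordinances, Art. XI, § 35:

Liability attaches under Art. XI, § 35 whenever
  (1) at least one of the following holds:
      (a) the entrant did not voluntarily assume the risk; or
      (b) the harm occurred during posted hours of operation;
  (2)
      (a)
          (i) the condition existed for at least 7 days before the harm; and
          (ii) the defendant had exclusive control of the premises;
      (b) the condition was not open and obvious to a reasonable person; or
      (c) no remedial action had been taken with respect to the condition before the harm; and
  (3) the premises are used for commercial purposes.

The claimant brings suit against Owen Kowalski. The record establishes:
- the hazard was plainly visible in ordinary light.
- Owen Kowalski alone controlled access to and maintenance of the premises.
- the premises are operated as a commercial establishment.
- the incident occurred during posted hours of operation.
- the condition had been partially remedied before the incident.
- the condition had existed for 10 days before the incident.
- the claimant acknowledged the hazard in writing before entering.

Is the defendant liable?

(a) no assumed risk — fails.
(b) during posted hours — satisfied.
So (1) is satisfied (F OR T).
(i) condition ≥7 days old — met.
(ii) exclusive control — met.
So (a) is satisfied (T AND T).
(b) not open/obvious — fails.
(c) no remedial action — not met.
So (2) is satisfied (T OR F OR F).
(3) commercial use — satisfied.
Overall: T AND T AND T → true.

Yes — liable.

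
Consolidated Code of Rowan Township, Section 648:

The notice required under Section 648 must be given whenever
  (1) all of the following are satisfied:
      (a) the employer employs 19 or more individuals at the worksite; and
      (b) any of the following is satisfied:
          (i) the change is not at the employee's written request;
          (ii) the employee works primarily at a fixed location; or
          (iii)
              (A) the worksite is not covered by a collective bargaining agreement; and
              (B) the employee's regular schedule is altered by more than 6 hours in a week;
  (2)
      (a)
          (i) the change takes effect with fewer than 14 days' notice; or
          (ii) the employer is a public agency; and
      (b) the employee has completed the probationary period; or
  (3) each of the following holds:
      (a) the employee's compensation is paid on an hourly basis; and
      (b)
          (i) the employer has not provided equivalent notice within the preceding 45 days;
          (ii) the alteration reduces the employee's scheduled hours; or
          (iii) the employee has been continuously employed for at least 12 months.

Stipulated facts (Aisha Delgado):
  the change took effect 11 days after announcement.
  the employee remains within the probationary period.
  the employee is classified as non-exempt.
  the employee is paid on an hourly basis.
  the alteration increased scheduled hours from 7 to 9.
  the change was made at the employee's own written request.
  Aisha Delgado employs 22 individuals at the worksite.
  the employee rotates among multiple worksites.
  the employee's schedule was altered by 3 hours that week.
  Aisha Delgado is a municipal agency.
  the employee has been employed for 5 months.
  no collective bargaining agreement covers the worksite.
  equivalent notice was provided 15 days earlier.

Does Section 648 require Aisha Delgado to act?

No — not required.

(a) ≥ 19 at site — met.
(i) not employee-requested — not met.
(ii) fixed location — not met.
(A) no CBA — holds.
(B) schedule shift > 6h — fails.
(iii): T AND F → false.
(b): F OR F OR F → false.
(1): T AND F → false.
(i) < 14 days' notice — satisfied.
(ii) public agency — holds.
So (a) is satisfied (T OR T).
(b) past probation — not met.
(2): T AND F → false.
(a) hourly-paid — holds.
(i) no recent notice — not met.
(ii) hours reduced — fails.
(iii) tenure ≥ 12 mo. — not satisfied.
(b): F OR F OR F → false.
(3) = T AND F = false.
So Overall is not satisfied (F OR F OR F).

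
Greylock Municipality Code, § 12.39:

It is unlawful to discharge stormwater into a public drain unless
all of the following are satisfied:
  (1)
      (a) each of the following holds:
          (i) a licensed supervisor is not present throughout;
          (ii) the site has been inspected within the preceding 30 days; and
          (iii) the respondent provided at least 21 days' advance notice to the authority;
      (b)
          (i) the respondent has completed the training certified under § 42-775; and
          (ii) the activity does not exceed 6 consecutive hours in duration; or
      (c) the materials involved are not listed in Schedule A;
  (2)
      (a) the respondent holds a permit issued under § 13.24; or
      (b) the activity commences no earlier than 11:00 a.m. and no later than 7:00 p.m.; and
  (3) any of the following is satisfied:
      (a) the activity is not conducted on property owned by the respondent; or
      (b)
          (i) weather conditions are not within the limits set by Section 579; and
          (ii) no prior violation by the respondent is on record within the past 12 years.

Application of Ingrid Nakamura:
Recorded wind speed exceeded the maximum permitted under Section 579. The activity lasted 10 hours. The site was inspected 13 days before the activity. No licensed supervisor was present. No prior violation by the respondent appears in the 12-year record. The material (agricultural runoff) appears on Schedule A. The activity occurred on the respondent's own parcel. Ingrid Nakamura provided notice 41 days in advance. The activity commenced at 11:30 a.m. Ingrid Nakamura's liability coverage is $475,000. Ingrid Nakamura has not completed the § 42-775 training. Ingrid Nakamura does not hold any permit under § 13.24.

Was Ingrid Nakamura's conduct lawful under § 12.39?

Yes — lawful.

(i) not (supervisor present) — met.
(ii) site inspected — satisfied.
(iii) ≥21 days' notice — met.
(a) = T AND T AND T = true.
(i) training certified — not met.
(ii) ≤ 6 hrs duration — fails.
(b) = F AND F = false.
(c) not (Schedule A material) — not satisfied.
(1): T OR F OR F → true.
(a) holds permit — not met.
(b) start within hours — satisfied.
(2): F OR T → true.
(a) not (own property) — fails.
(i) not (weather ok) — met.
(ii) no prior violation — satisfied.
So (b) is satisfied (T AND T).
(3) = F OR T = true.
Overall: T AND T AND T → true.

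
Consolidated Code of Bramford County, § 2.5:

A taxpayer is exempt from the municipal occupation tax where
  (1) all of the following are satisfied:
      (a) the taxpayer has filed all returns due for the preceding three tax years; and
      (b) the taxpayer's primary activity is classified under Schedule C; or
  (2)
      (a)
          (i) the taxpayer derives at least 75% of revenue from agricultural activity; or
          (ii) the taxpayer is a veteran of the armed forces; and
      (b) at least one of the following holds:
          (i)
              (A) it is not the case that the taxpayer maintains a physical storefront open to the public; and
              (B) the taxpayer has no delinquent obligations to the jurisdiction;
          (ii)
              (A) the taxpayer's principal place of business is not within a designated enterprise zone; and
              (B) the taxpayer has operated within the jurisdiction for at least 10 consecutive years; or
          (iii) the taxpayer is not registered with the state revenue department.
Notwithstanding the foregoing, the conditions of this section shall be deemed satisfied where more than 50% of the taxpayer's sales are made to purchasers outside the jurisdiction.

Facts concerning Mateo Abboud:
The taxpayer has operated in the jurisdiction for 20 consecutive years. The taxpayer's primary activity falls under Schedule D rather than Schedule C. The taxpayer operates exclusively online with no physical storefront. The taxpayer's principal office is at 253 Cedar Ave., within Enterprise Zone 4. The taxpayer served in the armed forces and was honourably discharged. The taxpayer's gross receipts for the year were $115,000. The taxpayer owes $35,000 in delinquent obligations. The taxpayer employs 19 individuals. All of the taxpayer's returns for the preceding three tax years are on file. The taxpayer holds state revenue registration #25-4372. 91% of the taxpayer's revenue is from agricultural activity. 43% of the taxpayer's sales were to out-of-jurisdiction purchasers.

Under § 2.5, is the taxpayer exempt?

(a) returns current — satisfied.
(b) Schedule C activity — not satisfied.
So (1) is not satisfied (T AND F).
(i) ≥75% agricultural — holds.
(ii) veteran — holds.
(a) = T OR T = true.
(A) not (has storefront) — satisfied.
(B) no delinquency — fails.
(i): T AND F → false.
(A) not (in enterprise zone) — fails.
(B) ≥ 10 yrs in jurisdiction — satisfied.
(ii): F AND T → false.
(iii) not (state-registered) — fails.
So (b) is not satisfied (F OR F OR F).
So (2) is not satisfied (T AND F).
Overall: F OR F → false.
Exception (>50% out-of-jur. sales) — not satisfied.
Result: main false OR exception false → false.

No — not exempt.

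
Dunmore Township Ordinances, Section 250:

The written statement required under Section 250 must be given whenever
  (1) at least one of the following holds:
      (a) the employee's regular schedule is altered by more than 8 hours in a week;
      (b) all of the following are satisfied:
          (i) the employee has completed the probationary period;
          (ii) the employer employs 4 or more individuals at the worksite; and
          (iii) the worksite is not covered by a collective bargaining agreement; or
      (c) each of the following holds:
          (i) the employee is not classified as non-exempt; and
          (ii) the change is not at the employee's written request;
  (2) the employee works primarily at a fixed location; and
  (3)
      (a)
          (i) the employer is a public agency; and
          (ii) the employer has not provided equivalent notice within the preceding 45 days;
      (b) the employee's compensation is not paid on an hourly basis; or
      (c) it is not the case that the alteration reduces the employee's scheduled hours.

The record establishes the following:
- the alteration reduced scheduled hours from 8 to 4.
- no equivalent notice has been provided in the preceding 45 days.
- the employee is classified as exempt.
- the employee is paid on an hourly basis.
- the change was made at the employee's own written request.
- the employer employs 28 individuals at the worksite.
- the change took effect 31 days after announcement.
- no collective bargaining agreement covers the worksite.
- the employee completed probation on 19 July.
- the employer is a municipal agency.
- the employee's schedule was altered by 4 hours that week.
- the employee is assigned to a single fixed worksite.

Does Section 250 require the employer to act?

(a) schedule shift > 8h — fails.
(i) past probation — holds.
(ii) ≥ 4 at site — satisfied.
(iii) no CBA — met.
(b) = T AND T AND T = true.
(i) not (non-exempt) — holds.
(ii) not employee-requested — not met.
(c) = T AND F = false.
So (1) is satisfied (F OR T OR F).
(2) fixed location — holds.
(i) public agency — holds.
(ii) no recent notice — holds.
(a): T AND T → true.
(b) not (hourly-paid) — not met.
(c) not (hours reduced) — fails.
(3): T OR F OR F → true.
Overall = T AND T AND T = true.

Yes — required.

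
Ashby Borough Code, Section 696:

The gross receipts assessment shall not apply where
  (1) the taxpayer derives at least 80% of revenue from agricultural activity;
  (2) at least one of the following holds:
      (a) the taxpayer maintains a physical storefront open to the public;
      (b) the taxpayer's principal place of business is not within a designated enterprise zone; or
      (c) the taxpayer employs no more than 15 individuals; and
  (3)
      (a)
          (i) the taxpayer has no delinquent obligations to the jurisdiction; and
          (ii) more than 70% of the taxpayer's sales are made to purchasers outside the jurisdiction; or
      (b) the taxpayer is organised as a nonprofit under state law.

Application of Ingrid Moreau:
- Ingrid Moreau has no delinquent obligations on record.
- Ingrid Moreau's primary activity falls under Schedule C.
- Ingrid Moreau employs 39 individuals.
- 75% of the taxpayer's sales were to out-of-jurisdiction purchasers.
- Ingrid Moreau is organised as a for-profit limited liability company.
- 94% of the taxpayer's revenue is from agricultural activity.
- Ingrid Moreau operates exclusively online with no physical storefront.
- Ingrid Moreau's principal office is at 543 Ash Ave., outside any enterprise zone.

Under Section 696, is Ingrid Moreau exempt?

(1) ≥80% agricultural — met.
(a) has storefront — not satisfied.
(b) not (in enterprise zone) — satisfied.
(c) ≤ 15 employees — fails.
So (2) is satisfied (F OR T OR F).
(i) no delinquency — met.
(ii) >70% out-of-jur. sales — holds.
(a) = T AND T = true.
(b) nonprofit — not met.
(3): T OR F → true.
Overall = T AND T AND T = true.

Yes — exempt.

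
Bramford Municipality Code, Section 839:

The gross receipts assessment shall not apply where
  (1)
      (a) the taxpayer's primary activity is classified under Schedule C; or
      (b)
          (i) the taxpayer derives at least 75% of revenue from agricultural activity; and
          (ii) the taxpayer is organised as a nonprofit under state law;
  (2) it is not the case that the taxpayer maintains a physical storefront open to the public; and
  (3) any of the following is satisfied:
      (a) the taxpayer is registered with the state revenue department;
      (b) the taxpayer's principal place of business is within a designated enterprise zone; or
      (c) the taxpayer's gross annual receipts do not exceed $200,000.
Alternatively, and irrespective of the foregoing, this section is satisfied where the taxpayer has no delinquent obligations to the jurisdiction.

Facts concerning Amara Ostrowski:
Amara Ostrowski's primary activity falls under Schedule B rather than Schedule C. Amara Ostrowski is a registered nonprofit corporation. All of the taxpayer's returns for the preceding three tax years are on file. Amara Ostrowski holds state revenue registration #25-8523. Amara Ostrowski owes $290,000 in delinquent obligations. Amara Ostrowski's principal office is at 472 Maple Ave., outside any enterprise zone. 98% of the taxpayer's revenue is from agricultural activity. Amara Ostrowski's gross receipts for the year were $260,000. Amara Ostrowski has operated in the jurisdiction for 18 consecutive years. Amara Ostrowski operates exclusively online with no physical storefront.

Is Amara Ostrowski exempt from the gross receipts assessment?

Yes — exempt.

(a) Schedule C activity — fails.
(i) ≥75% agricultural — met.
(ii) nonprofit — holds.
(b): T AND T → true.
So (1) is satisfied (F OR T).
(2) not (has storefront) — met.
(a) state-registered — satisfied.
(b) in enterprise zone — fails.
(c) receipts ≤ $200,000 — fails.
So (3) is satisfied (T OR F OR F).
So Overall is satisfied (T AND T AND T).
Exception (no delinquency) — not satisfied.
Result: main true OR exception false → true.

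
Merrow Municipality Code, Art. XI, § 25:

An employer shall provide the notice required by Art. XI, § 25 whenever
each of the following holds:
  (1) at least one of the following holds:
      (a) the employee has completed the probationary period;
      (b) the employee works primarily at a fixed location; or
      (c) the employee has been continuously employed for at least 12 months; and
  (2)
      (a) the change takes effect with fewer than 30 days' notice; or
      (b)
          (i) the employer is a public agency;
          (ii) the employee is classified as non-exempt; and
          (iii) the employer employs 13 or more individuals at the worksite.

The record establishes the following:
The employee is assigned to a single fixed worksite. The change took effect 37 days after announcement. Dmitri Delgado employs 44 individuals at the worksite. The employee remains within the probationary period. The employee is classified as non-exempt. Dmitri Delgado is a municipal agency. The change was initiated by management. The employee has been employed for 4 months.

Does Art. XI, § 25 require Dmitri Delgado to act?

Yes — required.

(a) past probation — not met.
(b) fixed location — holds.
(c) tenure ≥ 12 mo. — fails.
So (1) is satisfied (F OR T OR F).
(a) < 30 days' notice — not satisfied.
(i) public agency — satisfied.
(ii) non-exempt — met.
(iii) ≥ 13 at site — holds.
(b) = T AND T AND T = true.
(2) = F OR T = true.
So Overall is satisfied (T AND T).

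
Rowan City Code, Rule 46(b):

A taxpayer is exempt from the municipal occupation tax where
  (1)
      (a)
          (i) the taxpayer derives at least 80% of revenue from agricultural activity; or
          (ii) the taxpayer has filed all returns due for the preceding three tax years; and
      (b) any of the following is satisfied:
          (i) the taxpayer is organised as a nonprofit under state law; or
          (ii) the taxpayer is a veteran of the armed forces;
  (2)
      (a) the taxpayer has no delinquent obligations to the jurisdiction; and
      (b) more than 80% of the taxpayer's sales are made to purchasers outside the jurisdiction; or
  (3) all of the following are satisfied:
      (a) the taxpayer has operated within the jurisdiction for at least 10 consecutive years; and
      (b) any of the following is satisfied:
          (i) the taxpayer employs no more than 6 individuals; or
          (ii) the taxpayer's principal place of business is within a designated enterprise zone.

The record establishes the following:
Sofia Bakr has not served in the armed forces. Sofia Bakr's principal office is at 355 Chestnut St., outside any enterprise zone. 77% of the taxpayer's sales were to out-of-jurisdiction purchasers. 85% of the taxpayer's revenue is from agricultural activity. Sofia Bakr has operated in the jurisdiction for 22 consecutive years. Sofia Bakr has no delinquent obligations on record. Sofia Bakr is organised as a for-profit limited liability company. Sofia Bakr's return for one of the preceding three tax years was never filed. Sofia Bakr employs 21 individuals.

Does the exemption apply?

(i) ≥80% agricultural — met.
(ii) returns current — not met.
(a): T OR F → true.
(i) nonprofit — fails.
(ii) veteran — fails.
So (b) is not satisfied (F OR F).
(1): T AND F → false.
(a) no delinquency — met.
(b) >80% out-of-jur. sales — not met.
(2): T AND F → false.
(a) ≥ 10 yrs in jurisdiction — met.
(i) ≤ 6 employees — not met.
(ii) in enterprise zone — not met.
So (b) is not satisfied (F OR F).
(3): T AND F → false.
Overall = F OR F OR F = false.

No — not exempt.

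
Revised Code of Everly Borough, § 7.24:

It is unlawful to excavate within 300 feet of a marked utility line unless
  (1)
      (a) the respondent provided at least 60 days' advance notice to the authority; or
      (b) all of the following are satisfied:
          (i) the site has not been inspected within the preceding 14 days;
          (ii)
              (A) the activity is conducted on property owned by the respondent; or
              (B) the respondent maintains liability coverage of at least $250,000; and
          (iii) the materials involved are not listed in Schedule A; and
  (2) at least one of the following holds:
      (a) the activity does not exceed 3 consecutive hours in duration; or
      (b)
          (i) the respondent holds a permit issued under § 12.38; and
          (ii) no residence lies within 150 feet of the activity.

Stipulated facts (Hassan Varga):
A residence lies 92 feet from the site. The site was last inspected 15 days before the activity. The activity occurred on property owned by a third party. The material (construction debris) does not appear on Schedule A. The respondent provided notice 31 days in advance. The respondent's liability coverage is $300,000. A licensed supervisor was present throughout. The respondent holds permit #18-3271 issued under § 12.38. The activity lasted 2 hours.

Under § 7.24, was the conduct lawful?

Yes — lawful.

(a) ≥60 days' notice — not satisfied.
(i) not (site inspected) — met.
(A) own property — not satisfied.
(B) coverage ≥ $250,000 — satisfied.
(ii): F OR T → true.
(iii) not (Schedule A material) — holds.
(b) = T AND T AND T = true.
(1): F OR T → true.
(a) ≤ 3 hrs duration — satisfied.
(i) holds permit — satisfied.
(ii) no residence in 150 ft — not met.
(b) = T AND F = false.
So (2) is satisfied (T OR F).
Overall: T AND T → true.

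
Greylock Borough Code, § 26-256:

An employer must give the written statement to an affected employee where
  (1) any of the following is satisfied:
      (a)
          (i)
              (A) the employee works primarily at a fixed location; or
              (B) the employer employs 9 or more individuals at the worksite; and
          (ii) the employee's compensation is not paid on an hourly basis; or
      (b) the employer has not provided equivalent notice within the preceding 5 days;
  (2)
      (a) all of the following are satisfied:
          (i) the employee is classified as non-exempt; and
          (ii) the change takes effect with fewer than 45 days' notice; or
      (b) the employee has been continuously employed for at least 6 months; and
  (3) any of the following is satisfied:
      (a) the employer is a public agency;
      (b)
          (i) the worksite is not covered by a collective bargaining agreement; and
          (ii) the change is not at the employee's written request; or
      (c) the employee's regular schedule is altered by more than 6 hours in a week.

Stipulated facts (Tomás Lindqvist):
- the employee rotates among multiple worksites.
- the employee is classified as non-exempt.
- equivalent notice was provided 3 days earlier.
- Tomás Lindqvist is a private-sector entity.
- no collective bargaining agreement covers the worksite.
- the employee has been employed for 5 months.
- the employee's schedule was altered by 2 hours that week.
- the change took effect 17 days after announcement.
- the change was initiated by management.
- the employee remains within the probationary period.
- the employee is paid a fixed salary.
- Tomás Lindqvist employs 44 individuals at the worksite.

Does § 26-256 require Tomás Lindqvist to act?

Yes — required.

(A) fixed location — fails.
(B) ≥ 9 at site — met.
(i) = F OR T = true.
(ii) not (hourly-paid) — satisfied.
(a): T AND T → true.
(b) no recent notice — not met.
(1): T OR F → true.
(i) non-exempt — satisfied.
(ii) < 45 days' notice — satisfied.
(a): T AND T → true.
(b) tenure ≥ 6 mo. — fails.
So (2) is satisfied (T OR F).
(a) public agency — not met.
(i) no CBA — holds.
(ii) not employee-requested — met.
So (b) is satisfied (T AND T).
(c) schedule shift > 6h — not met.
(3) = F OR T OR F = true.
So Overall is satisfied (T AND T AND T).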